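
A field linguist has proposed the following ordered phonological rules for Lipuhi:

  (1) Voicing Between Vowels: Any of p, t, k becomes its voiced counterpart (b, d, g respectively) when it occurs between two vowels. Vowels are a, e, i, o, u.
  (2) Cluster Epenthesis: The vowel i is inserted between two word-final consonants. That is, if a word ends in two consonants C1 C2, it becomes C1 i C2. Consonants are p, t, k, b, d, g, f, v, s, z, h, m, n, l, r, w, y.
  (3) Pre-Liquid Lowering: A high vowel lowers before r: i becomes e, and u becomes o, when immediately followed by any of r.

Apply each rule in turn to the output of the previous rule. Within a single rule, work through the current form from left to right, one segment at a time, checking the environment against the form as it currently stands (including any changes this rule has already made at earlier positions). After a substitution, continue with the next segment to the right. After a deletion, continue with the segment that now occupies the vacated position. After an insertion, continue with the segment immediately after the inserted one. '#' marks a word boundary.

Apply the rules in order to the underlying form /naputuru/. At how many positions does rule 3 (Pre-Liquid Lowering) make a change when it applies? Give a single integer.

(1) Voicing Between Vowels: [naputuru] → [nabuduru]
(2) Cluster Epenthesis: no change — [nabuduru]
(3) Pre-Liquid Lowering: [nabuduru] → [nabudoru]
Rule 3 changed 1 position(s).

1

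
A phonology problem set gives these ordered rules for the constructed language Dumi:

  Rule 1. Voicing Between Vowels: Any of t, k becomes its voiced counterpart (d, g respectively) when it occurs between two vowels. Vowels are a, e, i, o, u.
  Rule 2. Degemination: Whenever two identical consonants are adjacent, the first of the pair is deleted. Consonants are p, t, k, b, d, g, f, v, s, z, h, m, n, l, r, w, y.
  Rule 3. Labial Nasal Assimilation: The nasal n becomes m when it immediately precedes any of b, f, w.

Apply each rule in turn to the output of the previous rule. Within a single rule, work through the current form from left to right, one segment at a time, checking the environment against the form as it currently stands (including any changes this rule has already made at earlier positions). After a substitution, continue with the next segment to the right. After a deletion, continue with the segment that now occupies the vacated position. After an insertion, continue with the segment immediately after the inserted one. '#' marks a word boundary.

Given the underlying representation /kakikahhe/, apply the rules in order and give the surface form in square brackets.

Rule 1 Voicing Between Vowels: [kakikahhe] → [kagigahhe]
Rule 2 Degemination: [kagigahhe] → [kagigahe]
Rule 3 Labial Nasal Assimilation: no change — [kagigahe]

[kagigahe]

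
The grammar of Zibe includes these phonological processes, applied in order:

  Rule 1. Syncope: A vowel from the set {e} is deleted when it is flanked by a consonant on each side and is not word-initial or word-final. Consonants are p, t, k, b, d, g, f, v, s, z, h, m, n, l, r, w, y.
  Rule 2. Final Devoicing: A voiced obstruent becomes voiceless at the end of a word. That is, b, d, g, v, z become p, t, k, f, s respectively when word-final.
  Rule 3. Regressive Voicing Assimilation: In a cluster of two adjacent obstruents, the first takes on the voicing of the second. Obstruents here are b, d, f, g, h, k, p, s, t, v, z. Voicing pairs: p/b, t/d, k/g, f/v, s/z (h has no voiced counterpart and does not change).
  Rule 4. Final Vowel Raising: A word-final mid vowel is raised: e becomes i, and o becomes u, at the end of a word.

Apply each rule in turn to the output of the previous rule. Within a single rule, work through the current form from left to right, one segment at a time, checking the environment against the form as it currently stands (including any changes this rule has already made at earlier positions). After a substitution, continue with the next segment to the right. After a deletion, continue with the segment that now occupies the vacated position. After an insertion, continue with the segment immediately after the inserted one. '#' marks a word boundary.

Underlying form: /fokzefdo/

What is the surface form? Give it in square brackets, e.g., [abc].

[fogsvdu]

Rule 1 Syncope: [fokzefdo] → [fokzfdo]
Rule 2 Final Devoicing: no change — [fokzfdo]
Rule 3 Regressive Voicing Assimilation: [fokzfdo] → [fogsvdo]
Rule 4 Final Vowel Raising: [fogsvdo] → [fogsvdu]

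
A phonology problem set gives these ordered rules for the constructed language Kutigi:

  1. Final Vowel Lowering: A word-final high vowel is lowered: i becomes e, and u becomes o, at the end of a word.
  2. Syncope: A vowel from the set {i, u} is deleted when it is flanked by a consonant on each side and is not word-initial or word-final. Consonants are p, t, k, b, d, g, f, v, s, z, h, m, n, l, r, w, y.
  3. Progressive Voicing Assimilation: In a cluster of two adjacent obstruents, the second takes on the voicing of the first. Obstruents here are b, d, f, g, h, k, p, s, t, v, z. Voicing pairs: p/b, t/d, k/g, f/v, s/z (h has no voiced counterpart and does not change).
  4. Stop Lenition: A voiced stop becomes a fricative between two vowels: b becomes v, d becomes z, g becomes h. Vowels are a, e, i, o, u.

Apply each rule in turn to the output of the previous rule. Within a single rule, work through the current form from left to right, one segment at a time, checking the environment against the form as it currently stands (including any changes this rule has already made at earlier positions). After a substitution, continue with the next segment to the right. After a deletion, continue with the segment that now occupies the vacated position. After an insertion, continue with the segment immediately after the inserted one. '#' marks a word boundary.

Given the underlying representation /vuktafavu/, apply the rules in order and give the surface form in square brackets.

1 Final Vowel Lowering: [vuktafavu] → [vuktafavo]
2 Syncope: [vuktafavo] → [vktafavo]
3 Progressive Voicing Assimilation: [vktafavo] → [vgdafavo]
4 Stop Lenition: no change — [vgdafavo]

[vgdafavo]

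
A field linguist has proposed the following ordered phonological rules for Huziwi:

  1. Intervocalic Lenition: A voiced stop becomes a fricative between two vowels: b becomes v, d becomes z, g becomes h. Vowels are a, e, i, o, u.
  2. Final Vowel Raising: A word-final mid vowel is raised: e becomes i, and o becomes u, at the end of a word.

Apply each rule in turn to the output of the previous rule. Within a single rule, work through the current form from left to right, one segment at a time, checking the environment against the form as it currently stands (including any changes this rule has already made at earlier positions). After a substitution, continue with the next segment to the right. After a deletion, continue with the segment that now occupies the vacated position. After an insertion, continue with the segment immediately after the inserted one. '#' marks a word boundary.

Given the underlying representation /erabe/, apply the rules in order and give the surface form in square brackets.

1 Intervocalic Lenition: [erabe] → [erave]
2 Final Vowel Raising: [erave] → [eravi]

[eravi]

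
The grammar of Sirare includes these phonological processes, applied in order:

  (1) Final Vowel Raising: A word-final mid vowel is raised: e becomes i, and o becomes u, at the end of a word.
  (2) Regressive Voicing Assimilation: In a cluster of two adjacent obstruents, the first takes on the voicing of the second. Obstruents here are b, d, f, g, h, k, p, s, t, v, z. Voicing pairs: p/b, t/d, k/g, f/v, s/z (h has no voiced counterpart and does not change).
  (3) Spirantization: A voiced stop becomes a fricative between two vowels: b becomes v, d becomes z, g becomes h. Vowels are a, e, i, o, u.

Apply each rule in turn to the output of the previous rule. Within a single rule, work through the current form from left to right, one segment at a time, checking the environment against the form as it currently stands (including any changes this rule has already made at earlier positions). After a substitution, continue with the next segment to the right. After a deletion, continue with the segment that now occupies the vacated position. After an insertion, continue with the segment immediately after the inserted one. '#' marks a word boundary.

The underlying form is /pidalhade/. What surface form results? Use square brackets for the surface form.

(1) Final Vowel Raising: [pidalhade] → [pidalhadi]
(2) Regressive Voicing Assimilation: no change — [pidalhadi]
(3) Spirantization: [pidalhadi] → [pizalhazi]

[pizalhazi]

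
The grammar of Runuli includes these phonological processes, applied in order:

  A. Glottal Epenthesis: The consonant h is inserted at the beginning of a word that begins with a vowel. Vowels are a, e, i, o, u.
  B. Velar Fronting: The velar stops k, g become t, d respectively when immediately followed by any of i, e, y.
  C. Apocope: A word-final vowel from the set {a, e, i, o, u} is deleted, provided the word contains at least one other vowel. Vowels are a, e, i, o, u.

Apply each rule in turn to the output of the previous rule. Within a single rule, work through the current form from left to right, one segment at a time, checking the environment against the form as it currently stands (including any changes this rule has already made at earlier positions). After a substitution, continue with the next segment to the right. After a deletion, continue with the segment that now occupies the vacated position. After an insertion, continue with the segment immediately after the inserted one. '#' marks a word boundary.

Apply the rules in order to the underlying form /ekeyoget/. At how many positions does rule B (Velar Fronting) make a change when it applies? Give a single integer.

A Glottal Epenthesis: [ekeyoget] → [hekeyoget]
B Velar Fronting: [hekeyoget] → [heteyodet]
C Apocope: no change — [heteyodet]
Rule B changed 2 position(s).

2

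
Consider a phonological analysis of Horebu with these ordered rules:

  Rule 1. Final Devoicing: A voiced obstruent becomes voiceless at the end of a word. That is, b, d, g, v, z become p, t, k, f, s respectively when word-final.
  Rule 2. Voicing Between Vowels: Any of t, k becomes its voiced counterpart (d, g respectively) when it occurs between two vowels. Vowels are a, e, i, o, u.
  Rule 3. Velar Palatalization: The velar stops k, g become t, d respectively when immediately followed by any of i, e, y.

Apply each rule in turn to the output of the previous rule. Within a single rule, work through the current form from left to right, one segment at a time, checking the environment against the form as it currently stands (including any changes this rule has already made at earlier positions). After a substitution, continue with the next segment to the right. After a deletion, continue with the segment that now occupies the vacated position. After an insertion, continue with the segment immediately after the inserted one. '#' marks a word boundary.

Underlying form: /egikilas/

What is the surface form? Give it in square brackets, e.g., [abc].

[edidilas]

Rule 1 Final Devoicing: no change — [egikilas]
Rule 2 Voicing Between Vowels: [egikilas] → [egigilas]
Rule 3 Velar Palatalization: [egigilas] → [edidilas]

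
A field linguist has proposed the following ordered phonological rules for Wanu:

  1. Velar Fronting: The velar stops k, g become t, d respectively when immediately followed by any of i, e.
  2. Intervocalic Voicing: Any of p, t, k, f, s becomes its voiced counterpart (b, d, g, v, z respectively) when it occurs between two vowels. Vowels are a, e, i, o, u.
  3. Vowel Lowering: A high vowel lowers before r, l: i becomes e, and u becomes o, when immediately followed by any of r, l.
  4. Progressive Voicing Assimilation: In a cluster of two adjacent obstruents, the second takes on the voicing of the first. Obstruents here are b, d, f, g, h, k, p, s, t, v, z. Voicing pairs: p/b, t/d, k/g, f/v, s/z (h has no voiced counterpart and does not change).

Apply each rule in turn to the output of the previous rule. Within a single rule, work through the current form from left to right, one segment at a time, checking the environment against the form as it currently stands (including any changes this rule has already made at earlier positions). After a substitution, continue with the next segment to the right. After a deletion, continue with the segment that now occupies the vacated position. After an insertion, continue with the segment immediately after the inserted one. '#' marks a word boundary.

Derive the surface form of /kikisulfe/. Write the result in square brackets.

[tidizolfe]

1 Velar Fronting: [kikisulfe] → [titisulfe]
2 Intervocalic Voicing: [titisulfe] → [tidizulfe]
3 Vowel Lowering: [tidizulfe] → [tidizolfe]
4 Progressive Voicing Assimilation: no change — [tidizolfe]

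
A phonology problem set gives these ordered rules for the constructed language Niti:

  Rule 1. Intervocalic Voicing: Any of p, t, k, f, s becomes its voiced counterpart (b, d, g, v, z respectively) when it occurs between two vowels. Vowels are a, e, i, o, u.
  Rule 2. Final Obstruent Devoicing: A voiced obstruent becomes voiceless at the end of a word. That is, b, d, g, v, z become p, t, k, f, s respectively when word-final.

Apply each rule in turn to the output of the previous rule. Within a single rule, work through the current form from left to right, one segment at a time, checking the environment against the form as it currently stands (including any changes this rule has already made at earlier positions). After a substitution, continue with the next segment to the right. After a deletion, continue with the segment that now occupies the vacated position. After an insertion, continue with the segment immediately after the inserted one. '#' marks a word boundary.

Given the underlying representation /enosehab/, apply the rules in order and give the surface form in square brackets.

[enozehap]

Rule 1 Intervocalic Voicing: [enosehab] → [enozehab]
Rule 2 Final Obstruent Devoicing: [enozehab] → [enozehap]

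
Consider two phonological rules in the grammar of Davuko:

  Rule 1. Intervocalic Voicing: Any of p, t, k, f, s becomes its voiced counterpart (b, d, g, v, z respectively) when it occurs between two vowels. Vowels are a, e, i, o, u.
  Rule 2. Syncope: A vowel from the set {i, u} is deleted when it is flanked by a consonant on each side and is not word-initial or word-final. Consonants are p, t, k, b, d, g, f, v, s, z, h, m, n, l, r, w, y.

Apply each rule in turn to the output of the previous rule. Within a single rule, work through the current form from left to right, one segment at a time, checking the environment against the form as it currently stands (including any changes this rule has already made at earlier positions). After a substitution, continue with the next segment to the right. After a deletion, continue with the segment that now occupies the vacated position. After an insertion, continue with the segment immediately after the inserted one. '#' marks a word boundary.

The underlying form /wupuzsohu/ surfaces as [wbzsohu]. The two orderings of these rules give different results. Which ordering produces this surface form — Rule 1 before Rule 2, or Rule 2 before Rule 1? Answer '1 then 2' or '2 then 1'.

Order 1 then 2:
  1 Intervocalic Voicing: [wupuzsohu] → [wubuzsohu]
  2 Syncope: [wubuzsohu] → [wbzsohu]
  result: [wbzsohu]
Order 2 then 1:
  2 Syncope: [wupuzsohu] → [wpzsohu]
  1 Intervocalic Voicing: no change — [wpzsohu]
  result: [wpzsohu]

1 then 2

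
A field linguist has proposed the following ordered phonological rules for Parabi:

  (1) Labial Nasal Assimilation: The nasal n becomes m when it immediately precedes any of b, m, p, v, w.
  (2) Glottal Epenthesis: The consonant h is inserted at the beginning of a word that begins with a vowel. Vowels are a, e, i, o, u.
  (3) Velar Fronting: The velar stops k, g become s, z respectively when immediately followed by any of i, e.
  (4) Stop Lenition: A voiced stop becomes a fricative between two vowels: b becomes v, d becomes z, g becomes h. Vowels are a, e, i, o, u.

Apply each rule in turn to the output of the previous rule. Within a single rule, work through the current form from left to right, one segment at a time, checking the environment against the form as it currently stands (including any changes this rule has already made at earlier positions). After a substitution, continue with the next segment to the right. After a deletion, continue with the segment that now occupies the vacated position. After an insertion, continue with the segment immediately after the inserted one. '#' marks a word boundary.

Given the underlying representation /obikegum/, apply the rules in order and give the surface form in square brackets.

(1) Labial Nasal Assimilation: no change — [obikegum]
(2) Glottal Epenthesis: [obikegum] → [hobikegum]
(3) Velar Fronting: [hobikegum] → [hobisegum]
(4) Stop Lenition: [hobisegum] → [hovisehum]

[hovisehum]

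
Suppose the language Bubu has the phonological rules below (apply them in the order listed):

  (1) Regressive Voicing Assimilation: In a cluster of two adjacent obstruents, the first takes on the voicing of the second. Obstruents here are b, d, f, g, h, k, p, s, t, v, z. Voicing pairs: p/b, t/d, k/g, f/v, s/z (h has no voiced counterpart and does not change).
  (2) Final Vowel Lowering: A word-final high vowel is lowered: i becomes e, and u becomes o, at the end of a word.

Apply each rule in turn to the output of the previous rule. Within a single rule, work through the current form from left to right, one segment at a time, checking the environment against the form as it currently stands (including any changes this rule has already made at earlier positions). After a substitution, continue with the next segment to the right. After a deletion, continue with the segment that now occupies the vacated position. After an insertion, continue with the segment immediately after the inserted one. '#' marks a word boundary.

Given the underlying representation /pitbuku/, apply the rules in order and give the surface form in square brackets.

[pidbuko]

(1) Regressive Voicing Assimilation: [pitbuku] → [pidbuku]
(2) Final Vowel Lowering: [pidbuku] → [pidbuko]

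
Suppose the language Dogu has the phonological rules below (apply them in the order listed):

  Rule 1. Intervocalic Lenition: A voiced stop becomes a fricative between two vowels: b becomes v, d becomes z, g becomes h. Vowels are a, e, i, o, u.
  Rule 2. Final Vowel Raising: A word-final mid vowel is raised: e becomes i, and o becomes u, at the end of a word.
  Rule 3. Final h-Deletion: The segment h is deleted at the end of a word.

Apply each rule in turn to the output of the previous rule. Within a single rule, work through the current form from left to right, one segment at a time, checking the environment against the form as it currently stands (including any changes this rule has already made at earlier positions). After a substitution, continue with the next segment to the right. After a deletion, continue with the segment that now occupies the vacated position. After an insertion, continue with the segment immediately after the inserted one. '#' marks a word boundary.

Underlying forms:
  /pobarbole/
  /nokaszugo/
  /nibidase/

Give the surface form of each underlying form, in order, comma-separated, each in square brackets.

/pobarbole/:
  Rule 1 Intervocalic Lenition: [pobarbole] → [povarbole]
  Rule 2 Final Vowel Raising: [povarbole] → [povarboli]
  Rule 3 Final h-Deletion: no change — [povarboli]
/nokaszugo/:
  Rule 1 Intervocalic Lenition: [nokaszugo] → [nokaszuho]
  Rule 2 Final Vowel Raising: [nokaszuho] → [nokaszuhu]
  Rule 3 Final h-Deletion: no change — [nokaszuhu]
/nibidase/:
  Rule 1 Intervocalic Lenition: [nibidase] → [nivizase]
  Rule 2 Final Vowel Raising: [nivizase] → [nivizasi]
  Rule 3 Final h-Deletion: no change — [nivizasi]

[povarboli], [nokaszuhu], [nivizasi]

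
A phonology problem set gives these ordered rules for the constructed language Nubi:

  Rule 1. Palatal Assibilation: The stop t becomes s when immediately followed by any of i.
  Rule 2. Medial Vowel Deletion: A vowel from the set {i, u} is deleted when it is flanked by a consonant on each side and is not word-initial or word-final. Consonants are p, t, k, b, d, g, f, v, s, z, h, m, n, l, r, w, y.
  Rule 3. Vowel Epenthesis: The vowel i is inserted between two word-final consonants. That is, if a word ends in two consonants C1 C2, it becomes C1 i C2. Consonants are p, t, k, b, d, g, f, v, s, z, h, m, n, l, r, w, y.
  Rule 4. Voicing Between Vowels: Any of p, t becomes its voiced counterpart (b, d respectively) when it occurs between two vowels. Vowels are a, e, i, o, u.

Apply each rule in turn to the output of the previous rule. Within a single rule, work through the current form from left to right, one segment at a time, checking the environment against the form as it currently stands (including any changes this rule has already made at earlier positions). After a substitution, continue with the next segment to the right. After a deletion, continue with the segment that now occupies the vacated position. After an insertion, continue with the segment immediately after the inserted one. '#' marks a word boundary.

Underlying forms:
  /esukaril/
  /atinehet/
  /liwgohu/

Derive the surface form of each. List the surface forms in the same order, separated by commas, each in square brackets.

/esukaril/:
  Rule 1 Palatal Assibilation: no change — [esukaril]
  Rule 2 Medial Vowel Deletion: [esukaril] → [eskarl]
  Rule 3 Vowel Epenthesis: [eskarl] → [eskaril]
  Rule 4 Voicing Between Vowels: no change — [eskaril]
/atinehet/:
  Rule 1 Palatal Assibilation: [atinehet] → [asinehet]
  Rule 2 Medial Vowel Deletion: [asinehet] → [asnehet]
  Rule 3 Vowel Epenthesis: no change — [asnehet]
  Rule 4 Voicing Between Vowels: no change — [asnehet]
/liwgohu/:
  Rule 1 Palatal Assibilation: no change — [liwgohu]
  Rule 2 Medial Vowel Deletion: [liwgohu] → [lwgohu]
  Rule 3 Vowel Epenthesis: no change — [lwgohu]
  Rule 4 Voicing Between Vowels: no change — [lwgohu]

[eskaril], [asnehet], [lwgohu]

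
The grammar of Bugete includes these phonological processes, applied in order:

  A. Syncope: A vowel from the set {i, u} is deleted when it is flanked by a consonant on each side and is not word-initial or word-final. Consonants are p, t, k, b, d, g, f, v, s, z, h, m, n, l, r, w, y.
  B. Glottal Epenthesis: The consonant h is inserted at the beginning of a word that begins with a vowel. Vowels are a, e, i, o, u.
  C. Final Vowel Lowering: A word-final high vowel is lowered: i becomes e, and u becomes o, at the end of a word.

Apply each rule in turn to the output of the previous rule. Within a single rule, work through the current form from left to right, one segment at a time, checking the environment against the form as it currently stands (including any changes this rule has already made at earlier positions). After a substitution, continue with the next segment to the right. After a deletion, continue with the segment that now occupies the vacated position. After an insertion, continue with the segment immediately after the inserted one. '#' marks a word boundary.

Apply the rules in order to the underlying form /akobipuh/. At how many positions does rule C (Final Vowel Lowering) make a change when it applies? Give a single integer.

0

A Syncope: [akobipuh] → [akobph]
B Glottal Epenthesis: [akobph] → [hakobph]
C Final Vowel Lowering: no change — [hakobph]
Rule C changed 0 position(s).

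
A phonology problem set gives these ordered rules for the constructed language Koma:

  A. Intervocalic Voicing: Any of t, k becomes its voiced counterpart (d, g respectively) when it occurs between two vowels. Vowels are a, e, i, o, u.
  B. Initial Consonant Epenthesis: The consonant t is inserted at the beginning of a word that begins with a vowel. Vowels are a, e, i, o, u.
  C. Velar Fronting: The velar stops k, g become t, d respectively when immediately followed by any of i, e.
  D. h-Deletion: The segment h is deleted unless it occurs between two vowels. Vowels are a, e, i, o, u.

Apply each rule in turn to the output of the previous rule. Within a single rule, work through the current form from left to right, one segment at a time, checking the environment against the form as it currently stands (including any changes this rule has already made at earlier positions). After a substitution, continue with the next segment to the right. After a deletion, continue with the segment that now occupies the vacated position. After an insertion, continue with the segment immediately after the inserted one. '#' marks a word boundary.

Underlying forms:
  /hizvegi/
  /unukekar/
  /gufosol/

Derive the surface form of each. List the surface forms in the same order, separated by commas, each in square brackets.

/hizvegi/:
  A Intervocalic Voicing: no change — [hizvegi]
  B Initial Consonant Epenthesis: no change — [hizvegi]
  C Velar Fronting: [hizvegi] → [hizvedi]
  D h-Deletion: [hizvedi] → [izvedi]
/unukekar/:
  A Intervocalic Voicing: [unukekar] → [unugegar]
  B Initial Consonant Epenthesis: [unugegar] → [tunugegar]
  C Velar Fronting: [tunugegar] → [tunudegar]
  D h-Deletion: no change — [tunudegar]
/gufosol/:
  A Intervocalic Voicing: no change — [gufosol]
  B Initial Consonant Epenthesis: no change — [gufosol]
  C Velar Fronting: no change — [gufosol]
  D h-Deletion: no change — [gufosol]

[izvedi], [tunudegar], [gufosol]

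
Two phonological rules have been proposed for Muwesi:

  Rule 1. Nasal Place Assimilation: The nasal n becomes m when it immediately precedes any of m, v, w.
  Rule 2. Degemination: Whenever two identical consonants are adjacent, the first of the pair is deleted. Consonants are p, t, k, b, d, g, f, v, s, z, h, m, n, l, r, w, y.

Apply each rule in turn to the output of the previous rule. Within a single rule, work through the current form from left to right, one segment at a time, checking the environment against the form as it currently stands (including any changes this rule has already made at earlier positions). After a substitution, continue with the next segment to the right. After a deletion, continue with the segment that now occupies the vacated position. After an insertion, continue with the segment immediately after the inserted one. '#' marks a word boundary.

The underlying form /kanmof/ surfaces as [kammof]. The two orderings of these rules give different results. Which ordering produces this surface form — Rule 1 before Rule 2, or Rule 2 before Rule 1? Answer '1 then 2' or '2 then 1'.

Order 1 then 2:
  1 Nasal Place Assimilation: [kanmof] → [kammof]
  2 Degemination: [kammof] → [kamof]
  result: [kamof]
Order 2 then 1:
  2 Degemination: no change — [kanmof]
  1 Nasal Place Assimilation: [kanmof] → [kammof]
  result: [kammof]

2 then 1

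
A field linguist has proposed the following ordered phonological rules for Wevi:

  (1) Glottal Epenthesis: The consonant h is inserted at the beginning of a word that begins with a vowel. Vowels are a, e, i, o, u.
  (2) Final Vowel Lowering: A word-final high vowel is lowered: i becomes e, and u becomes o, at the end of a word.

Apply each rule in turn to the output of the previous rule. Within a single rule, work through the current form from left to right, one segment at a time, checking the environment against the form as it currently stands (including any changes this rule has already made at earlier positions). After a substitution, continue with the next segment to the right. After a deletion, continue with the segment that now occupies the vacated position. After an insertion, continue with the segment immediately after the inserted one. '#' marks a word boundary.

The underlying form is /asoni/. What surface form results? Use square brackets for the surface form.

(1) Glottal Epenthesis: [asoni] → [hasoni]
(2) Final Vowel Lowering: [hasoni] → [hasone]

[hasone]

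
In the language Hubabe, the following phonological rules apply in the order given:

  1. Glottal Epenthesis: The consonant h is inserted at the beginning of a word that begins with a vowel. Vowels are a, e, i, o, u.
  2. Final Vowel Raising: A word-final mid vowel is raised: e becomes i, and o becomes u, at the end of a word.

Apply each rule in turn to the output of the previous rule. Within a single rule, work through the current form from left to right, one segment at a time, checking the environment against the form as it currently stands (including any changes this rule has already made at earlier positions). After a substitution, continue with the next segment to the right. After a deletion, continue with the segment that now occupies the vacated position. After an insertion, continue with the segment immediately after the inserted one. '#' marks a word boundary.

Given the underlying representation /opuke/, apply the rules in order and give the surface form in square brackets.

[hopuki]

1 Glottal Epenthesis: [opuke] → [hopuke]
2 Final Vowel Raising: [hopuke] → [hopuki]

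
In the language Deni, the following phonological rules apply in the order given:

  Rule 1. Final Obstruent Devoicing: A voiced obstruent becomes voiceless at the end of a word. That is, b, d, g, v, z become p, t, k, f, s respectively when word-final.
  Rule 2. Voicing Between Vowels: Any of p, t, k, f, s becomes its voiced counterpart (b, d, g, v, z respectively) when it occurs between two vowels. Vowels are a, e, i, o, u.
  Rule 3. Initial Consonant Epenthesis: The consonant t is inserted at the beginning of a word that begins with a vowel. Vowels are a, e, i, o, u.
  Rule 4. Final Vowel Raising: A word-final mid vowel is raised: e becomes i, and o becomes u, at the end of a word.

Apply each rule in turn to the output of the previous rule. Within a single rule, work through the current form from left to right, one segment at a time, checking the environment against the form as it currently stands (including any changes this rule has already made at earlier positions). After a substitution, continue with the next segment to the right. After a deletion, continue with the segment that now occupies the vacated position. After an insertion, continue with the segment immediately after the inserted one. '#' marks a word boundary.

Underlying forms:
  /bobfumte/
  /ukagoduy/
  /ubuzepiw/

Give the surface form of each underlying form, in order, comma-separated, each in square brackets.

/bobfumte/:
  Rule 1 Final Obstruent Devoicing: no change — [bobfumte]
  Rule 2 Voicing Between Vowels: no change — [bobfumte]
  Rule 3 Initial Consonant Epenthesis: no change — [bobfumte]
  Rule 4 Final Vowel Raising: [bobfumte] → [bobfumti]
/ukagoduy/:
  Rule 1 Final Obstruent Devoicing: no change — [ukagoduy]
  Rule 2 Voicing Between Vowels: [ukagoduy] → [ugagoduy]
  Rule 3 Initial Consonant Epenthesis: [ugagoduy] → [tugagoduy]
  Rule 4 Final Vowel Raising: no change — [tugagoduy]
/ubuzepiw/:
  Rule 1 Final Obstruent Devoicing: no change — [ubuzepiw]
  Rule 2 Voicing Between Vowels: [ubuzepiw] → [ubuzebiw]
  Rule 3 Initial Consonant Epenthesis: [ubuzebiw] → [tubuzebiw]
  Rule 4 Final Vowel Raising: no change — [tubuzebiw]

[bobfumti], [tugagoduy], [tubuzebiw]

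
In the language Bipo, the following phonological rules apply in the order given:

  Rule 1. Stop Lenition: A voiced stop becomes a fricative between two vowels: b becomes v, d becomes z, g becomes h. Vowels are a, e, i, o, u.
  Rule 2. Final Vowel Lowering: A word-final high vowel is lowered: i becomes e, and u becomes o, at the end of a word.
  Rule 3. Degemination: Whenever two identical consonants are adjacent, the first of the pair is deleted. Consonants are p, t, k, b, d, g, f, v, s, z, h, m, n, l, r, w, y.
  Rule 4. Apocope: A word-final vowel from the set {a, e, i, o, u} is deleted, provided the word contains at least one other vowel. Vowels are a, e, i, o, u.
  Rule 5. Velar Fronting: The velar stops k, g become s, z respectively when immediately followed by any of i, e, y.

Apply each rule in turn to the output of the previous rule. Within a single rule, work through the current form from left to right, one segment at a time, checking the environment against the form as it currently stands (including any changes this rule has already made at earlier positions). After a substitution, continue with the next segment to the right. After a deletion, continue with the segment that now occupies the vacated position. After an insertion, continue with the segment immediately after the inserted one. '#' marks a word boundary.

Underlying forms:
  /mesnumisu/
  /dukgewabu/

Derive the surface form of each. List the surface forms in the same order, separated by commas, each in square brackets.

[mesnumis], [dukzewav]

/mesnumisu/:
  Rule 1 Stop Lenition: no change — [mesnumisu]
  Rule 2 Final Vowel Lowering: [mesnumisu] → [mesnumiso]
  Rule 3 Degemination: no change — [mesnumiso]
  Rule 4 Apocope: [mesnumiso] → [mesnumis]
  Rule 5 Velar Fronting: no change — [mesnumis]
/dukgewabu/:
  Rule 1 Stop Lenition: [dukgewabu] → [dukgewavu]
  Rule 2 Final Vowel Lowering: [dukgewavu] → [dukgewavo]
  Rule 3 Degemination: no change — [dukgewavo]
  Rule 4 Apocope: [dukgewavo] → [dukgewav]
  Rule 5 Velar Fronting: [dukgewav] → [dukzewav]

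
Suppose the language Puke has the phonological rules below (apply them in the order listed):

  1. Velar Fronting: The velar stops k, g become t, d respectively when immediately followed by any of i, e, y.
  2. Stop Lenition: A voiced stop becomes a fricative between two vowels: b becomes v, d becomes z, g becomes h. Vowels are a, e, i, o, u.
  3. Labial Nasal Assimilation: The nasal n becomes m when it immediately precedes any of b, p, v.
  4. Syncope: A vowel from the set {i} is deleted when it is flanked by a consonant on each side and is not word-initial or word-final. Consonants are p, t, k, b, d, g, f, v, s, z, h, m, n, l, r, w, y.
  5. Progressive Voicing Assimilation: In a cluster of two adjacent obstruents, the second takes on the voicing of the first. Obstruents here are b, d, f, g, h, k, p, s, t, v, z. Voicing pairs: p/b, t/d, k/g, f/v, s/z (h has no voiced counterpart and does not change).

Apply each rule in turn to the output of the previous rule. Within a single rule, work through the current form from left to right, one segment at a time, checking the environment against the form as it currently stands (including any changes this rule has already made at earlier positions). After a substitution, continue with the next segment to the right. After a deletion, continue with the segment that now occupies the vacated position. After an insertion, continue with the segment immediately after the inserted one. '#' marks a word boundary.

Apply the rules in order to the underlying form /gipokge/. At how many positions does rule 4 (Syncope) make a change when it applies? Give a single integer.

1

1 Velar Fronting: [gipokge] → [dipokde]
2 Stop Lenition: no change — [dipokde]
3 Labial Nasal Assimilation: no change — [dipokde]
4 Syncope: [dipokde] → [dpokde]
5 Progressive Voicing Assimilation: [dpokde] → [dbokte]
Rule 4 changed 1 position(s).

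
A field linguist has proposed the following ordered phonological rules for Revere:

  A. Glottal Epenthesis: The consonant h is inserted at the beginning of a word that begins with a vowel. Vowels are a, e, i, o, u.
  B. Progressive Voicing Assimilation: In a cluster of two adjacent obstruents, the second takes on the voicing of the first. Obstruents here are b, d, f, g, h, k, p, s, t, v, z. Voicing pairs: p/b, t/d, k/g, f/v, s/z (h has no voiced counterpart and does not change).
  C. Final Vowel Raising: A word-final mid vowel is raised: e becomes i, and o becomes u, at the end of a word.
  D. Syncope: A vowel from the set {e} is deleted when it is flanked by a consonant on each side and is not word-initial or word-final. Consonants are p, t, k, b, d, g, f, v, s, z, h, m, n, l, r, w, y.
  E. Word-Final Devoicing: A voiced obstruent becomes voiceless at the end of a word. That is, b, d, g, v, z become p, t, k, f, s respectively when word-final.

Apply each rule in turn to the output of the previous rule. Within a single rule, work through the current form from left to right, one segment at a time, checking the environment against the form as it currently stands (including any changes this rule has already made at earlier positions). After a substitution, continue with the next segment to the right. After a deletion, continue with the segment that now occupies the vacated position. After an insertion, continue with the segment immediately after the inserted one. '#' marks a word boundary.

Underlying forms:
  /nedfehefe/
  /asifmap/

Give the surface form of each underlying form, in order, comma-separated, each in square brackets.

[ndvhfi], [hasifmap]

/nedfehefe/:
  A Glottal Epenthesis: no change — [nedfehefe]
  B Progressive Voicing Assimilation: [nedfehefe] → [nedvehefe]
  C Final Vowel Raising: [nedvehefe] → [nedvehefi]
  D Syncope: [nedvehefi] → [ndvhfi]
  E Word-Final Devoicing: no change — [ndvhfi]
/asifmap/:
  A Glottal Epenthesis: [asifmap] → [hasifmap]
  B Progressive Voicing Assimilation: no change — [hasifmap]
  C Final Vowel Raising: no change — [hasifmap]
  D Syncope: no change — [hasifmap]
  E Word-Final Devoicing: no change — [hasifmap]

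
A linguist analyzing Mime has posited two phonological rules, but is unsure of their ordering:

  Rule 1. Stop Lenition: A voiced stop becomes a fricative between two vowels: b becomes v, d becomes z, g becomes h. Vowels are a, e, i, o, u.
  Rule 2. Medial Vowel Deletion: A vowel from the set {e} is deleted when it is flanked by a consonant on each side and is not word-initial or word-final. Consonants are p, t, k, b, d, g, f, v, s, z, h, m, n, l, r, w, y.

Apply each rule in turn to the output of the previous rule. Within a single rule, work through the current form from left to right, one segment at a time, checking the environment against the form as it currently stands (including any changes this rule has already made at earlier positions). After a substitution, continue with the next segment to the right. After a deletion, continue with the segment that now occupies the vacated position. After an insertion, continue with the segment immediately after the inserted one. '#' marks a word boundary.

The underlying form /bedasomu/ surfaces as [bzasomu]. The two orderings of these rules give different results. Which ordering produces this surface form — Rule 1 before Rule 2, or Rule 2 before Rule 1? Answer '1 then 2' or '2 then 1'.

1 then 2

Order 1 then 2:
  1 Stop Lenition: [bedasomu] → [bezasomu]
  2 Medial Vowel Deletion: [bezasomu] → [bzasomu]
  result: [bzasomu]
Order 2 then 1:
  2 Medial Vowel Deletion: [bedasomu] → [bdasomu]
  1 Stop Lenition: no change — [bdasomu]
  result: [bdasomu]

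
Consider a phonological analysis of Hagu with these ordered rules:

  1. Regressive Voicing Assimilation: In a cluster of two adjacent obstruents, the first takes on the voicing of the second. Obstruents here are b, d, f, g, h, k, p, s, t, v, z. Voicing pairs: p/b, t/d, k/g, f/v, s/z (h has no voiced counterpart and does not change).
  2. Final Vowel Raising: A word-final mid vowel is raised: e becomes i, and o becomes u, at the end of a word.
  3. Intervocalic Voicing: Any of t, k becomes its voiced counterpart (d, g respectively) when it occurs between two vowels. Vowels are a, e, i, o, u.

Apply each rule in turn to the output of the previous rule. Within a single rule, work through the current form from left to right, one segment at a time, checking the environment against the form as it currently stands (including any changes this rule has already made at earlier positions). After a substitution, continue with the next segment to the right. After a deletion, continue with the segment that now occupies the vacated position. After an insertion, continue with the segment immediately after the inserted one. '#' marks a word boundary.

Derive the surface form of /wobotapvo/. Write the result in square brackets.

1 Regressive Voicing Assimilation: [wobotapvo] → [wobotabvo]
2 Final Vowel Raising: [wobotabvo] → [wobotabvu]
3 Intervocalic Voicing: [wobotabvu] → [wobodabvu]

[wobodabvu]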